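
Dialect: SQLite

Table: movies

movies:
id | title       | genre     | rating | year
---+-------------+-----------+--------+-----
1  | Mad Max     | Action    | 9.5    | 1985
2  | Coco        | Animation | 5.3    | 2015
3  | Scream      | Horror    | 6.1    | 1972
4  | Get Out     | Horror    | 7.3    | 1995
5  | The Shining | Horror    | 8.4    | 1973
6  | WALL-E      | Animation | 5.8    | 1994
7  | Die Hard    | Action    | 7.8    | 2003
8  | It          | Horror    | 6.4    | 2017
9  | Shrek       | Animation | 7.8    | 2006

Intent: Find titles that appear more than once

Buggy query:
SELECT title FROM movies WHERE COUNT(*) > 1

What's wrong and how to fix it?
Bug: WHERE can't reference COUNT(*); aggregates are computed after WHERE

Fix: Group first, then use HAVING for the count condition

Corrected query:
SELECT title FROM movies GROUP BY title HAVING COUNT(*) > 1

Result:
(no rows)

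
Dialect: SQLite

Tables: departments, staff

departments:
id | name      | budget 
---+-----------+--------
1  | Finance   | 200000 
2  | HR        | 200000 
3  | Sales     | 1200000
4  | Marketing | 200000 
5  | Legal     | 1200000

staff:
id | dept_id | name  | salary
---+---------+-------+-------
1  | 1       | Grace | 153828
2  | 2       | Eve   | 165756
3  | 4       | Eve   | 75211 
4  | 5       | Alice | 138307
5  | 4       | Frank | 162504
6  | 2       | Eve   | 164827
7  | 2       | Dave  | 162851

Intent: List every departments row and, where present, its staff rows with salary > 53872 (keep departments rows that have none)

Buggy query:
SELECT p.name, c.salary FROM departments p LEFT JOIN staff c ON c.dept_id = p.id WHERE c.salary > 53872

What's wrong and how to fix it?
Bug: A WHERE condition on the right-hand table after LEFT JOIN drops unmatched parents

Fix: Put 'c.salary > 53872' in the JOIN's ON clause instead of WHERE

Corrected query:
SELECT p.name, c.salary FROM departments p LEFT JOIN staff c ON c.dept_id = p.id AND c.salary > 53872

Result:
name      | salary
----------+-------
Finance   | 153828
HR        | 162851
HR        | 164827
HR        | 165756
Sales     | NULL  
Marketing | 75211 
Marketing | 162504
Legal     | 138307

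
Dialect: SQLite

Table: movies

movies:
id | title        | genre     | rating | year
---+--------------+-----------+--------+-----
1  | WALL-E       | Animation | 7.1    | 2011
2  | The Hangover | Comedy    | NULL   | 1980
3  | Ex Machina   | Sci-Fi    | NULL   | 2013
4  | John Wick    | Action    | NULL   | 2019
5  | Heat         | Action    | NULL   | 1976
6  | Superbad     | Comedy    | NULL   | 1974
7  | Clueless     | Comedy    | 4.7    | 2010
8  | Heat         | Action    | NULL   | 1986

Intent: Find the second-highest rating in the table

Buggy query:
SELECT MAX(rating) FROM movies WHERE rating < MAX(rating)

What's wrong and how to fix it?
Bug: MAX(rating) on the right of the comparison is an aggregate-in-WHERE error

Fix: Compute the overall MAX in a subquery, then take MAX of rows below it

Corrected query:
SELECT MAX(rating) FROM movies WHERE rating < (SELECT MAX(rating) FROM movies)

Result:
MAX(rating)
-----------
4.7        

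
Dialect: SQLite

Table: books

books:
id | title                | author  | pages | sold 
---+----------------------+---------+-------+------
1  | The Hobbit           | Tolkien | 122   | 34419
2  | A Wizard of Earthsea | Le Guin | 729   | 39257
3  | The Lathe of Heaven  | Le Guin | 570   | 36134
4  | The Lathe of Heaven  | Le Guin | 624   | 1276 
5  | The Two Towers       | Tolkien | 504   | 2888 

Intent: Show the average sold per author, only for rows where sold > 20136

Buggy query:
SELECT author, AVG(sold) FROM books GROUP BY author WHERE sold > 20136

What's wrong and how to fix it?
Bug: WHERE cannot follow GROUP BY

Fix: Move the WHERE clause before GROUP BY

Corrected query:
SELECT author, AVG(sold) FROM books WHERE sold > 20136 GROUP BY author

Result:
author  | AVG(sold)
--------+----------
Le Guin | 37695.5  
Tolkien | 34419    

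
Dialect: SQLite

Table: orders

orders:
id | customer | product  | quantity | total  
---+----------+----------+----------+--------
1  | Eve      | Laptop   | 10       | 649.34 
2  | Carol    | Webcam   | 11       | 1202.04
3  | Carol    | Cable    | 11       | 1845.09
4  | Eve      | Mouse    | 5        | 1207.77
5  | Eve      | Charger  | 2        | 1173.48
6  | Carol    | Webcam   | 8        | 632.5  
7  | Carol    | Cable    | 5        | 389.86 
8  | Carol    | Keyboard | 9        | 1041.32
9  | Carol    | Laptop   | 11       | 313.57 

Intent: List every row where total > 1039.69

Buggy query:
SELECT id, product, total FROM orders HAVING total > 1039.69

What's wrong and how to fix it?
Bug: HAVING filters the output of aggregation, but this query has no GROUP BY and no aggregate functions, so SQLite rejects it (HAVING clause on a non-aggregate query); the condition here is per row

Fix: Replace HAVING with WHERE since the condition applies to individual rows

Corrected query:
SELECT id, product, total FROM orders WHERE total > 1039.69

Result:
id | product  | total  
---+----------+--------
2  | Webcam   | 1202.04
3  | Cable    | 1845.09
4  | Mouse    | 1207.77
5  | Charger  | 1173.48
8  | Keyboard | 1041.32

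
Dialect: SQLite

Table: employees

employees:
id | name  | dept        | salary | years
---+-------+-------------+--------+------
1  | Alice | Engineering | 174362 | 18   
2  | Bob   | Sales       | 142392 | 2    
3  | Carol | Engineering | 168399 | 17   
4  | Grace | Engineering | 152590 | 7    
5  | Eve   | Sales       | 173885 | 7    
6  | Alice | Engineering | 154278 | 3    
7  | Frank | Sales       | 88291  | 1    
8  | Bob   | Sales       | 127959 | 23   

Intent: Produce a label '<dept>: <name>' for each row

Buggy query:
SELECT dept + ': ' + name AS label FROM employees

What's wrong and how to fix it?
Bug: SQLite uses || for string concatenation; + coerces text to numbers (yielding 0)

Fix: Use the || operator for string concatenation

Corrected query:
SELECT dept || ': ' || name AS label FROM employees

Result:
label             
------------------
Engineering: Alice
Sales: Bob        
Engineering: Carol
Engineering: Grace
Sales: Eve        
Engineering: Alice
Sales: Frank      
Sales: Bob        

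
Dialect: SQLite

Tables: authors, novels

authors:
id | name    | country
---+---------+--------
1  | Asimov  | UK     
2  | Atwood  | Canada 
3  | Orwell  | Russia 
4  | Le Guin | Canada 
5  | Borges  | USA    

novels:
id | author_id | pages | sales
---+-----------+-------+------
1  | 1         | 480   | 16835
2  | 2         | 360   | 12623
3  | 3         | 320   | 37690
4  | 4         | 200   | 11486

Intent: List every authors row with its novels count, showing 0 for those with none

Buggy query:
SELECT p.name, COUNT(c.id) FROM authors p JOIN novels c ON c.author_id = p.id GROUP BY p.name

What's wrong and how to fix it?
Bug: An inner join excludes parents with zero children

Fix: Switch to LEFT JOIN to retain unmatched parent rows

Corrected query:
SELECT p.name, COUNT(c.id) FROM authors p LEFT JOIN novels c ON c.author_id = p.id GROUP BY p.name

Result:
name    | COUNT(c.id)
--------+------------
Asimov  | 1          
Atwood  | 1          
Borges  | 0          
Le Guin | 1          
Orwell  | 1          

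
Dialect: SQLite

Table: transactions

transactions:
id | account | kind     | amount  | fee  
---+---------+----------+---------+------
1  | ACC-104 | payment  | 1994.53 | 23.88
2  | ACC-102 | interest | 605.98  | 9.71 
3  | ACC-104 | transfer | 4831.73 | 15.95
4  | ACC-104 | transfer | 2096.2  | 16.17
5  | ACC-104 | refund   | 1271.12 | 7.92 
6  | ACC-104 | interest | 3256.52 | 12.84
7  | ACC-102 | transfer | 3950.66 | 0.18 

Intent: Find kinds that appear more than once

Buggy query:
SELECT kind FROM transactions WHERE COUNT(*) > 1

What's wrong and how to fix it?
Bug: COUNT(*) is an aggregate and cannot be used in WHERE

Fix: GROUP BY kind, then filter groups with HAVING COUNT(*) > 1

Corrected query:
SELECT kind FROM transactions GROUP BY kind HAVING COUNT(*) > 1

Result:
kind    
--------
interest
transfer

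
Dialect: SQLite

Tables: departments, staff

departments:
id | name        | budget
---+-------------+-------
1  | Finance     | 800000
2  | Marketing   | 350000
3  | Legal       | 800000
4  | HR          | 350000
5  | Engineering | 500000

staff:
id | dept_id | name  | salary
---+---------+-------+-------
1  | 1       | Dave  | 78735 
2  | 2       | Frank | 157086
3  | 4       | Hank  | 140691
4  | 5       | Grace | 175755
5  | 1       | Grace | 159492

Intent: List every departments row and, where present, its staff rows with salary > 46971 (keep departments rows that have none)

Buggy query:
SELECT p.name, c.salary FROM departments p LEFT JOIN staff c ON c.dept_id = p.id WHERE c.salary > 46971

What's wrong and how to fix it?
Bug: A WHERE condition on the right-hand table after LEFT JOIN drops unmatched parents

Fix: Move the right-table condition into the ON clause so unmatched parents are kept

Corrected query:
SELECT p.name, c.salary FROM departments p LEFT JOIN staff c ON c.dept_id = p.id AND c.salary > 46971

Result:
name        | salary
------------+-------
Finance     | 78735 
Finance     | 159492
Marketing   | 157086
Legal       | NULL  
HR          | 140691
Engineering | 175755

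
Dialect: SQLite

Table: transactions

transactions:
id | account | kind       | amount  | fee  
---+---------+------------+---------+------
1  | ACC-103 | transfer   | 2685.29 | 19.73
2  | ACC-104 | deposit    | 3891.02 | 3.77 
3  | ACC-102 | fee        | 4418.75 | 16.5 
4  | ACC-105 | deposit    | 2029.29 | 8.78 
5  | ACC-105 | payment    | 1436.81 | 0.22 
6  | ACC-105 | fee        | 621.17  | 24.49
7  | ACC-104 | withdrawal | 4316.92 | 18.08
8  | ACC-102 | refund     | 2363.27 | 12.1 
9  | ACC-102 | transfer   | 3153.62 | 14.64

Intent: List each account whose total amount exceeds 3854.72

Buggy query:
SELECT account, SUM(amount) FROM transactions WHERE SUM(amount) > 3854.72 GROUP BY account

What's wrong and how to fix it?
Bug: SUM(amount) is an aggregate, but WHERE filters rows before aggregation

Fix: Use HAVING (which filters groups after aggregation) instead of WHERE

Corrected query:
SELECT account, SUM(amount) FROM transactions GROUP BY account HAVING SUM(amount) > 3854.72

Result:
account | SUM(amount)
--------+------------
ACC-102 | 9935.64    
ACC-104 | 8207.94    
ACC-105 | 4087.27    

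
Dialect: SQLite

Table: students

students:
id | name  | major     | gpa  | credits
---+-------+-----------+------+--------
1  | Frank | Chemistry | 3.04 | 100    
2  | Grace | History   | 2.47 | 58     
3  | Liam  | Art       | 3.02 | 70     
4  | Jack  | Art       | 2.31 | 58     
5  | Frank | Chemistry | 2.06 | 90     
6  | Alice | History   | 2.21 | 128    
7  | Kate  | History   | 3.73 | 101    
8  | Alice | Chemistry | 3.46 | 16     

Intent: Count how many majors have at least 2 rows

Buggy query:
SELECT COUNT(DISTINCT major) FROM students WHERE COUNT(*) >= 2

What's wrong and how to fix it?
Bug: COUNT(*) cannot appear in WHERE; the per-group count doesn't exist yet

Fix: Use a subquery that GROUPs and filters with HAVING, then count its rows

Corrected query:
SELECT COUNT(*) FROM (SELECT major FROM students GROUP BY major HAVING COUNT(*) >= 2)

Result:
COUNT(*)
--------
3       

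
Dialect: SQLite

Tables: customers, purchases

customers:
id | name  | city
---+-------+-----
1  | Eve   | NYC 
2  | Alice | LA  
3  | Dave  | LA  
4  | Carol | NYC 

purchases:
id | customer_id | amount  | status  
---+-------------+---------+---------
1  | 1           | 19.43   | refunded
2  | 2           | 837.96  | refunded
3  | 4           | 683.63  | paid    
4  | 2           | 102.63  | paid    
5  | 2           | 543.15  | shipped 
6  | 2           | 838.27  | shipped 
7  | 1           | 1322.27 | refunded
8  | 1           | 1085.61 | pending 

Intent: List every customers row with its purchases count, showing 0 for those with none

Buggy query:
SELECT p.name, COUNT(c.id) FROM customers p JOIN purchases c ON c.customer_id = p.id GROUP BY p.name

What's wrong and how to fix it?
Bug: INNER JOIN drops customers rows that have no matching purchases rows

Fix: Switch to LEFT JOIN to retain unmatched parent rows

Corrected query:
SELECT p.name, COUNT(c.id) FROM customers p LEFT JOIN purchases c ON c.customer_id = p.id GROUP BY p.name

Result:
name  | COUNT(c.id)
------+------------
Alice | 4          
Carol | 1          
Dave  | 0          
Eve   | 3          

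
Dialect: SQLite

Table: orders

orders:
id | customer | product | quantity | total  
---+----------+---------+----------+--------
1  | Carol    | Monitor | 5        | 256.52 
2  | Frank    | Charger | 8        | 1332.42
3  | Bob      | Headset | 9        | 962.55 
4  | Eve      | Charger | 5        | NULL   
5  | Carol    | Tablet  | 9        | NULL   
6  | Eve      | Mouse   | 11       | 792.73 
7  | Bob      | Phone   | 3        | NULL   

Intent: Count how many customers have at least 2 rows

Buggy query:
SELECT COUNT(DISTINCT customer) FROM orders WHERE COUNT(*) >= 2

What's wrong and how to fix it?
Bug: WHERE filters individual rows, not groups, so a group-level COUNT is invalid there

Fix: Group first with HAVING COUNT(*) >= 2, then COUNT the resulting groups

Corrected query:
SELECT COUNT(*) FROM (SELECT customer FROM orders GROUP BY customer HAVING COUNT(*) >= 2)

Result:
COUNT(*)
--------
3       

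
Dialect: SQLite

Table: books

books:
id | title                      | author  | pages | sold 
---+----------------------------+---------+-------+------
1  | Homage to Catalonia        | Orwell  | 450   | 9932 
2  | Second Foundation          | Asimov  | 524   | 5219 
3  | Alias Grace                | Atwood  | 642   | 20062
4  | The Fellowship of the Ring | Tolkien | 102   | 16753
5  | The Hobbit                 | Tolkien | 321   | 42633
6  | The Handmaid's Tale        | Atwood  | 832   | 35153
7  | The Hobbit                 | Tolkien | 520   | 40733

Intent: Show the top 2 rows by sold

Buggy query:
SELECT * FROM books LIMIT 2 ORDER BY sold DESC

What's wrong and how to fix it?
Bug: LIMIT must come after ORDER BY

Fix: Sort with ORDER BY, then apply LIMIT

Corrected query:
SELECT * FROM books ORDER BY sold DESC LIMIT 2

Result:
id | title      | author  | pages | sold 
---+------------+---------+-------+------
5  | The Hobbit | Tolkien | 321   | 42633
7  | The Hobbit | Tolkien | 520   | 40733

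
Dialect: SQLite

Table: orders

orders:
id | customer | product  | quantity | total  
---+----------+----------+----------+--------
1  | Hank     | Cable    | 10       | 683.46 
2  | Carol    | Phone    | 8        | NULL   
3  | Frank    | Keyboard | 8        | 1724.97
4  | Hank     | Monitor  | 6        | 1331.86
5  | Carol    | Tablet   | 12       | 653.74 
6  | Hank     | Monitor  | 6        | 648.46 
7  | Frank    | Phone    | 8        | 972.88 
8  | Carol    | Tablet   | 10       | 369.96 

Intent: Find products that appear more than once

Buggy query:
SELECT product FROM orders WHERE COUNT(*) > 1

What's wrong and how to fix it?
Bug: COUNT(*) is an aggregate and cannot be used in WHERE

Fix: GROUP BY product, then filter groups with HAVING COUNT(*) > 1

Corrected query:
SELECT product FROM orders GROUP BY product HAVING COUNT(*) > 1

Result:
product
-------
Monitor
Phone  
Tablet 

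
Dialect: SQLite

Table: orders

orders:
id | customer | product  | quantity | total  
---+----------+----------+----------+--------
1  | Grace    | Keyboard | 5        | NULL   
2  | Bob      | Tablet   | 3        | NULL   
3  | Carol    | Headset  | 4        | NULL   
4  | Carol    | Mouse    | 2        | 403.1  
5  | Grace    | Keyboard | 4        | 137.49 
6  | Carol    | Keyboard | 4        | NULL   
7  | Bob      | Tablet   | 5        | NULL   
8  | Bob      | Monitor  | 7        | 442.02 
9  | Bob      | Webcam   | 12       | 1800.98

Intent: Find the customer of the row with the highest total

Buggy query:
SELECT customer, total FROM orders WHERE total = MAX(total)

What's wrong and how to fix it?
Bug: MAX(total) is an aggregate and cannot be used directly in WHERE

Fix: Wrap MAX in a scalar subquery so WHERE compares against a single value

Corrected query:
SELECT customer, total FROM orders WHERE total = (SELECT MAX(total) FROM orders)

Result:
customer | total  
---------+--------
Bob      | 1800.98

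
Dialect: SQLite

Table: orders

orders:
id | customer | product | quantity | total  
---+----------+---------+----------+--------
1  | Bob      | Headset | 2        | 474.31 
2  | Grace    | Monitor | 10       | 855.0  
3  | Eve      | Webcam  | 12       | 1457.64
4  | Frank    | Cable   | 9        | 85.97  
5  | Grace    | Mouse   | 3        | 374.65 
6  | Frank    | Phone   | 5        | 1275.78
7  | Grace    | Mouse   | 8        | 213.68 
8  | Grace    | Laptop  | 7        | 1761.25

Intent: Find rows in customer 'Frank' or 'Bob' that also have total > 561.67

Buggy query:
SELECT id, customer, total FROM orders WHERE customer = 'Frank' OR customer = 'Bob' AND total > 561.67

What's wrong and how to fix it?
Bug: AND binds tighter than OR, so this parses as customer = 'Frank' OR (customer = 'Bob' AND total > 561.67)

Fix: Group the OR with parentheses (or use IN), then AND the threshold

Corrected query:
SELECT id, customer, total FROM orders WHERE (customer = 'Frank' OR customer = 'Bob') AND total > 561.67

Result:
id | customer | total  
---+----------+--------
6  | Frank    | 1275.78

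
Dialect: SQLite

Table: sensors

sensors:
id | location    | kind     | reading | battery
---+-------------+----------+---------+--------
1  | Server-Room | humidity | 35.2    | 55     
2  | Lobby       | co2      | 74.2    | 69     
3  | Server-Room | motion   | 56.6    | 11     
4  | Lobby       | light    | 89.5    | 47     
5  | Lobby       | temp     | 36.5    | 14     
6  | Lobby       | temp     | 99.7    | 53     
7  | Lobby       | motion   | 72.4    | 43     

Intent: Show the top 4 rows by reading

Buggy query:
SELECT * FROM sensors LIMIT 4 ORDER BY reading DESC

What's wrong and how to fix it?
Bug: LIMIT must come after ORDER BY

Fix: Swap the clauses: ORDER BY first, then LIMIT

Corrected query:
SELECT * FROM sensors ORDER BY reading DESC LIMIT 4

Result:
id | location | kind   | reading | battery
---+----------+--------+---------+--------
6  | Lobby    | temp   | 99.7    | 53     
4  | Lobby    | light  | 89.5    | 47     
2  | Lobby    | co2    | 74.2    | 69     
7  | Lobby    | motion | 72.4    | 43     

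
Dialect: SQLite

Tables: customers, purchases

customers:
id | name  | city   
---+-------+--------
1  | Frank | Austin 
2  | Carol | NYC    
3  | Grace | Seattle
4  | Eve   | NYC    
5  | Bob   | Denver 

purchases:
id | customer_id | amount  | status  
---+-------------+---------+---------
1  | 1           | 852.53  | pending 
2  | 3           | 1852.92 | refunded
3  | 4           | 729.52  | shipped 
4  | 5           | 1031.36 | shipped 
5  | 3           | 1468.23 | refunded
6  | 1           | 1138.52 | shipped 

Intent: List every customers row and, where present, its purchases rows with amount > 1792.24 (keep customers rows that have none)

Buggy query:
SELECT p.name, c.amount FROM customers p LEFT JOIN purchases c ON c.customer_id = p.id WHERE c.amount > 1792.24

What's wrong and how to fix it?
Bug: Filtering c.amount in WHERE discards the NULL rows produced by LEFT JOIN, turning it into an inner join

Fix: Move the right-table condition into the ON clause so unmatched parents are kept

Corrected query:
SELECT p.name, c.amount FROM customers p LEFT JOIN purchases c ON c.customer_id = p.id AND c.amount > 1792.24

Result:
name  | amount 
------+--------
Frank | NULL   
Carol | NULL   
Grace | 1852.92
Eve   | NULL   
Bob   | NULL   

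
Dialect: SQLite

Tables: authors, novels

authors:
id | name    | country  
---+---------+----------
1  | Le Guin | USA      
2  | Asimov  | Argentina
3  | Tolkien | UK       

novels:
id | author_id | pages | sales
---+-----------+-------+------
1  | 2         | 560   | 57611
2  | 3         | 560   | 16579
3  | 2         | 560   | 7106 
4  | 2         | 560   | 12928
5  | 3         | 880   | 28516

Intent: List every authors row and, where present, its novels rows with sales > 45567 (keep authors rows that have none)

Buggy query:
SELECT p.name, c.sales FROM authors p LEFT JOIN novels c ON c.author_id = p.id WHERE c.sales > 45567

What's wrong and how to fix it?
Bug: Filtering c.sales in WHERE discards the NULL rows produced by LEFT JOIN, turning it into an inner join

Fix: Move the right-table condition into the ON clause so unmatched parents are kept

Corrected query:
SELECT p.name, c.sales FROM authors p LEFT JOIN novels c ON c.author_id = p.id AND c.sales > 45567

Result:
name    | sales
--------+------
Le Guin | NULL 
Asimov  | 57611
Tolkien | NULL 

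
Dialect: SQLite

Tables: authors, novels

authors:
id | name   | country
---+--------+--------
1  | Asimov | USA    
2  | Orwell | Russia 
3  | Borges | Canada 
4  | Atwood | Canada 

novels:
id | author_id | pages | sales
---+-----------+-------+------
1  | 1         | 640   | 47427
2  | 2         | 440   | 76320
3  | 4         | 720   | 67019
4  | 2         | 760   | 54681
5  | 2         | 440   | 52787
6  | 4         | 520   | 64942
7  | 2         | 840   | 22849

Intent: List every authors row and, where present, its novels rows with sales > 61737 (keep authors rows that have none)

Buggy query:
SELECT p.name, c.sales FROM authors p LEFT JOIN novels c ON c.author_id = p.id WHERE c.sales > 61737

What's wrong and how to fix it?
Bug: Filtering c.sales in WHERE discards the NULL rows produced by LEFT JOIN, turning it into an inner join

Fix: Put 'c.sales > 61737' in the JOIN's ON clause instead of WHERE

Corrected query:
SELECT p.name, c.sales FROM authors p LEFT JOIN novels c ON c.author_id = p.id AND c.sales > 61737

Result:
name   | sales
-------+------
Asimov | NULL 
Orwell | 76320
Borges | NULL 
Atwood | 64942
Atwood | 67019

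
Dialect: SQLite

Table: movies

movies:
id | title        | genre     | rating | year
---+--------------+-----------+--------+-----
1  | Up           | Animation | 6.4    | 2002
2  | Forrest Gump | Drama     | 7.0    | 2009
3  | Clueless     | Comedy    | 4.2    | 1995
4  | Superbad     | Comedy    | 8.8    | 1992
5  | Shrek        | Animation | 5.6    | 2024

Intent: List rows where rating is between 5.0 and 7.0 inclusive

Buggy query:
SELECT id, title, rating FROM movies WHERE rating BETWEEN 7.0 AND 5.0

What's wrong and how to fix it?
Bug: BETWEEN expects the lower bound first; with 7.0 AND 5.0 the range is empty

Fix: Write BETWEEN 5.0 AND 7.0

Corrected query:
SELECT id, title, rating FROM movies WHERE rating BETWEEN 5.0 AND 7.0

Result:
id | title        | rating
---+--------------+-------
1  | Up           | 6.4   
2  | Forrest Gump | 7     
5  | Shrek        | 5.6   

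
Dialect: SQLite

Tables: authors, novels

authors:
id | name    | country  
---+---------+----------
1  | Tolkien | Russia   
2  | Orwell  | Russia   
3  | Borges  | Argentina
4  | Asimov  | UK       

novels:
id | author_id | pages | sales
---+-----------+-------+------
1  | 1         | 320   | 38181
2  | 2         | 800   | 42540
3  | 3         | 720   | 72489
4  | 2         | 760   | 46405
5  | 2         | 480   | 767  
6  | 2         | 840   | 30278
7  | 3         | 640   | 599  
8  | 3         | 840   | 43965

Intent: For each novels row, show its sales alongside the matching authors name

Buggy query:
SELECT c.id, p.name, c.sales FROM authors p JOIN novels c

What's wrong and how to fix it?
Bug: Missing join condition: each novels row is matched to all authors rows instead of just its own

Fix: Specify the join condition linking the foreign key to the parent id

Corrected query:
SELECT c.id, p.name, c.sales FROM authors p JOIN novels c ON c.author_id = p.id

Result:
id | name    | sales
---+---------+------
1  | Tolkien | 38181
2  | Orwell  | 42540
3  | Borges  | 72489
4  | Orwell  | 46405
5  | Orwell  | 767  
6  | Orwell  | 30278
7  | Borges  | 599  
8  | Borges  | 43965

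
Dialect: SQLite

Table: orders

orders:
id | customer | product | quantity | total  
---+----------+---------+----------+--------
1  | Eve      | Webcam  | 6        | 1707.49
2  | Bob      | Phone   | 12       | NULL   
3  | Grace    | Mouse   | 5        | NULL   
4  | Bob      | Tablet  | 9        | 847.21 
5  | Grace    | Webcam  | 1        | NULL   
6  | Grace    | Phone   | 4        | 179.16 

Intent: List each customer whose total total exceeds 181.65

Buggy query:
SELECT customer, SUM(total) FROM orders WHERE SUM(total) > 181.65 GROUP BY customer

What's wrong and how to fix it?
Bug: WHERE runs before GROUP BY, so aggregates aren't available there

Fix: Use HAVING (which filters groups after aggregation) instead of WHERE

Corrected query:
SELECT customer, SUM(total) FROM orders GROUP BY customer HAVING SUM(total) > 181.65

Result:
customer | SUM(total)
---------+-----------
Bob      | 847.21    
Eve      | 1707.49   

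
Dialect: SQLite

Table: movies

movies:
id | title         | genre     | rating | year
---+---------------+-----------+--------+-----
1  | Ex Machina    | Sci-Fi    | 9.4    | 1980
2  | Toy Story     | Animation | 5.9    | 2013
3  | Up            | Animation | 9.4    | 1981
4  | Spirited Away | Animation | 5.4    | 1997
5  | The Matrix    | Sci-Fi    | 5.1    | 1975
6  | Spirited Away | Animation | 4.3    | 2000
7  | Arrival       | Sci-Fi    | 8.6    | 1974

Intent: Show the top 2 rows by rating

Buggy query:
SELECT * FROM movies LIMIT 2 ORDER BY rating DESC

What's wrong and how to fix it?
Bug: ORDER BY cannot follow LIMIT; LIMIT is the final clause

Fix: Sort with ORDER BY, then apply LIMIT

Corrected query:
SELECT * FROM movies ORDER BY rating DESC LIMIT 2

Result:
id | title      | genre     | rating | year
---+------------+-----------+--------+-----
1  | Ex Machina | Sci-Fi    | 9.4    | 1980
3  | Up         | Animation | 9.4    | 1981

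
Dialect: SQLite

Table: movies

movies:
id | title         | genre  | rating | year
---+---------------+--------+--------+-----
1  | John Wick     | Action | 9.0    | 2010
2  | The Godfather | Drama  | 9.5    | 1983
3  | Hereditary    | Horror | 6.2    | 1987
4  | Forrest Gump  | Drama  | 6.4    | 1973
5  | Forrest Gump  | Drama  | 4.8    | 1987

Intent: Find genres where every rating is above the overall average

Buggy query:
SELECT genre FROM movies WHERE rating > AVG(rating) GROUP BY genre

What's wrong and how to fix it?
Bug: AVG() is an aggregate; it can't sit directly in WHERE

Fix: Use a subquery for AVG and a HAVING MIN(...) filter so the condition holds for every row in the group

Corrected query:
SELECT genre FROM movies GROUP BY genre HAVING MIN(rating) > (SELECT AVG(rating) FROM movies)

Result:
genre 
------
Action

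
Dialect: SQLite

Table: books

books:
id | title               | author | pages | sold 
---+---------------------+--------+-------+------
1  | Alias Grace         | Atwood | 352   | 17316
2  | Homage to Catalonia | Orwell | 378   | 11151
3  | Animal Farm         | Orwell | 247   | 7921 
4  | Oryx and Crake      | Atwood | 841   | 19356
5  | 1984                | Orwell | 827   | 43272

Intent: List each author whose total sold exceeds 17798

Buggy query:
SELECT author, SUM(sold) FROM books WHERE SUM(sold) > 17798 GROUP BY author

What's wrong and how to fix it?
Bug: SUM(sold) is an aggregate, but WHERE filters rows before aggregation

Fix: Move the aggregate condition to a HAVING clause

Corrected query:
SELECT author, SUM(sold) FROM books GROUP BY author HAVING SUM(sold) > 17798

Result:
author | SUM(sold)
-------+----------
Atwood | 36672    
Orwell | 62344    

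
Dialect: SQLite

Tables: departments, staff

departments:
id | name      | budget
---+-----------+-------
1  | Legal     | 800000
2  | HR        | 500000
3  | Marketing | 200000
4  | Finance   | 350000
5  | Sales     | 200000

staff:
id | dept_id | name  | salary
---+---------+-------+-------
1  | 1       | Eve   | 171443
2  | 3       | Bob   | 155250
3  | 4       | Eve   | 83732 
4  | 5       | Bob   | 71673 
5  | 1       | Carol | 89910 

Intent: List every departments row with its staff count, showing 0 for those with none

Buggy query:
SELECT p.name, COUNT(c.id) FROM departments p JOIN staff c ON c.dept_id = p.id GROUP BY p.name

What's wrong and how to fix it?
Bug: An inner join excludes parents with zero children

Fix: Use LEFT JOIN so parents without children still appear (COUNT(c.id) gives 0)

Corrected query:
SELECT p.name, COUNT(c.id) FROM departments p LEFT JOIN staff c ON c.dept_id = p.id GROUP BY p.name

Result:
name      | COUNT(c.id)
----------+------------
Finance   | 1          
HR        | 0          
Legal     | 2          
Marketing | 1          
Sales     | 1          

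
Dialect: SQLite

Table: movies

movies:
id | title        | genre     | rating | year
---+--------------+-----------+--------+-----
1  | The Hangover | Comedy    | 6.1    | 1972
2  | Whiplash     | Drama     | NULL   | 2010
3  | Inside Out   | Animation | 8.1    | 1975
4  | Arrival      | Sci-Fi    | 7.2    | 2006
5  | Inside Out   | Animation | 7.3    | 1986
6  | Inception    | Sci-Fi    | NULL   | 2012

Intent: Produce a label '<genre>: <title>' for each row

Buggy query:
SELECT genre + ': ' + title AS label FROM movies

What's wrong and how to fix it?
Bug: SQLite uses || for string concatenation; + coerces text to numbers (yielding 0)

Fix: Use the || operator for string concatenation

Corrected query:
SELECT genre || ': ' || title AS label FROM movies

Result:
label                
---------------------
Comedy: The Hangover 
Drama: Whiplash      
Animation: Inside Out
Sci-Fi: Arrival      
Animation: Inside Out
Sci-Fi: Inception    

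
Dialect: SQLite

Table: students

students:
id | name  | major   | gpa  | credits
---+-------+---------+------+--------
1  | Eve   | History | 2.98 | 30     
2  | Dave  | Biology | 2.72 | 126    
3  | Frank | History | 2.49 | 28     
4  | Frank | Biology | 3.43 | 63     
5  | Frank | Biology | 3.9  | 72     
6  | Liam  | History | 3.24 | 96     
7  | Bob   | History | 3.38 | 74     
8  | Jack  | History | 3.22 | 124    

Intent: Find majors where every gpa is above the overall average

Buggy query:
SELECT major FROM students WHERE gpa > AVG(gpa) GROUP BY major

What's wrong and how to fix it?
Bug: AVG() is an aggregate; it can't sit directly in WHERE

Fix: Compute the overall average in a scalar subquery and compare each group's MIN against it in HAVING

Corrected query:
SELECT major FROM students GROUP BY major HAVING MIN(gpa) > (SELECT AVG(gpa) FROM students)

Result:
(no rows)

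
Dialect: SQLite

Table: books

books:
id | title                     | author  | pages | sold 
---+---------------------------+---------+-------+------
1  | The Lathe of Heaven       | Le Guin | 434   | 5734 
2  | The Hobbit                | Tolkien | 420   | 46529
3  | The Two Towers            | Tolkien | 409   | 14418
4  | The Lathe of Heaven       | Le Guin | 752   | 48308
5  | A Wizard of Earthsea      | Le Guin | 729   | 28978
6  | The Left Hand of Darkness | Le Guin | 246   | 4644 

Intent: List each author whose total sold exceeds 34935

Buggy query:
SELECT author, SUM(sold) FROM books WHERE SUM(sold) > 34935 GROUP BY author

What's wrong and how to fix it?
Bug: Aggregate functions cannot appear in a WHERE clause

Fix: Move the aggregate condition to a HAVING clause

Corrected query:
SELECT author, SUM(sold) FROM books GROUP BY author HAVING SUM(sold) > 34935

Result:
author  | SUM(sold)
--------+----------
Le Guin | 87664    
Tolkien | 60947    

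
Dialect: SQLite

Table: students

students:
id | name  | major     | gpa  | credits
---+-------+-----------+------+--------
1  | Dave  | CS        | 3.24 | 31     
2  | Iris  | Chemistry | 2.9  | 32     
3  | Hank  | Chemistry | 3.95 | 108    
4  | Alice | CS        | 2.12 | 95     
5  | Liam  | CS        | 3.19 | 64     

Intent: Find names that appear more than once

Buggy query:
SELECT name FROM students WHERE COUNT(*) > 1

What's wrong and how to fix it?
Bug: WHERE can't reference COUNT(*); aggregates are computed after WHERE

Fix: Group first, then use HAVING for the count condition

Corrected query:
SELECT name FROM students GROUP BY name HAVING COUNT(*) > 1

Result:
(no rows)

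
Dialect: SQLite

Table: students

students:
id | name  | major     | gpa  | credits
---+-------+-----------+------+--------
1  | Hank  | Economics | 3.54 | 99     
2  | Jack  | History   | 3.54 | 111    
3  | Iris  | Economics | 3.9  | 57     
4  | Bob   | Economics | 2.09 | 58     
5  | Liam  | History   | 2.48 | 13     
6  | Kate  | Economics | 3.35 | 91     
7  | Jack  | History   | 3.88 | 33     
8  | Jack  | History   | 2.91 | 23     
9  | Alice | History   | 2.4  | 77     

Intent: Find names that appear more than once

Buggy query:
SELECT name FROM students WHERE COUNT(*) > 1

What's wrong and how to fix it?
Bug: WHERE can't reference COUNT(*); aggregates are computed after WHERE

Fix: Group first, then use HAVING for the count condition

Corrected query:
SELECT name FROM students GROUP BY name HAVING COUNT(*) > 1

Result:
name
----
Jack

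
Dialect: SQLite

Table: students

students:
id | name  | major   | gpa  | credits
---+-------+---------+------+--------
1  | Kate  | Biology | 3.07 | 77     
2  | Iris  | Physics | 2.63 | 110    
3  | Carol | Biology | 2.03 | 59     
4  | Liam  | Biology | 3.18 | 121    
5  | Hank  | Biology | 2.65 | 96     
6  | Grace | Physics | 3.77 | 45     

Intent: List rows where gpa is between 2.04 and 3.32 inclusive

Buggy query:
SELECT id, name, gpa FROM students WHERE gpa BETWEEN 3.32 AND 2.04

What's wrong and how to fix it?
Bug: The bounds are reversed; BETWEEN a AND b requires a <= b to match anything

Fix: Write BETWEEN 2.04 AND 3.32

Corrected query:
SELECT id, name, gpa FROM students WHERE gpa BETWEEN 2.04 AND 3.32

Result:
id | name | gpa 
---+------+-----
1  | Kate | 3.07
2  | Iris | 2.63
4  | Liam | 3.18
5  | Hank | 2.65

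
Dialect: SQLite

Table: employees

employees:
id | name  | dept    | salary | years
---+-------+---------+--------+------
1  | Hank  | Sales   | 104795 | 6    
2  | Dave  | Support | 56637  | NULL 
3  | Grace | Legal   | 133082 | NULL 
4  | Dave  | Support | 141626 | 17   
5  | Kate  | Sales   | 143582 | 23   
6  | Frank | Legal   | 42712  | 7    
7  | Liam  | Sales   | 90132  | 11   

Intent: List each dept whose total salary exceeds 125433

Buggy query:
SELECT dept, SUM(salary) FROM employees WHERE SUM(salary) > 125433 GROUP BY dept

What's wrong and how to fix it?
Bug: SUM(salary) is an aggregate, but WHERE filters rows before aggregation

Fix: Move the aggregate condition to a HAVING clause

Corrected query:
SELECT dept, SUM(salary) FROM employees GROUP BY dept HAVING SUM(salary) > 125433

Result:
dept    | SUM(salary)
--------+------------
Legal   | 175794     
Sales   | 338509     
Support | 198263     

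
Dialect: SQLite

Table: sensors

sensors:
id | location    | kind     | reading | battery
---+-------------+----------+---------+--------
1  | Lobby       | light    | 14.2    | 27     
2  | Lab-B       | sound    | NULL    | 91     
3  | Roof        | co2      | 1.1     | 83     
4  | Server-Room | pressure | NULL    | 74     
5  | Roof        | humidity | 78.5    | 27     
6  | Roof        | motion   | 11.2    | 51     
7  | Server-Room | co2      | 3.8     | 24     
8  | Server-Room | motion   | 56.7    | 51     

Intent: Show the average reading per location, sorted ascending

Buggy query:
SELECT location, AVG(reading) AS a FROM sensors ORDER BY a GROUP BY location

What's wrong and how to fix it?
Bug: GROUP BY must precede ORDER BY

Fix: Reorder: SELECT … FROM … GROUP BY … ORDER BY …

Corrected query:
SELECT location, AVG(reading) AS a FROM sensors GROUP BY location ORDER BY a

Result:
location    | a        
------------+----------
Lab-B       | NULL     
Lobby       | 14.2     
Server-Room | 30.25    
Roof        | 30.266667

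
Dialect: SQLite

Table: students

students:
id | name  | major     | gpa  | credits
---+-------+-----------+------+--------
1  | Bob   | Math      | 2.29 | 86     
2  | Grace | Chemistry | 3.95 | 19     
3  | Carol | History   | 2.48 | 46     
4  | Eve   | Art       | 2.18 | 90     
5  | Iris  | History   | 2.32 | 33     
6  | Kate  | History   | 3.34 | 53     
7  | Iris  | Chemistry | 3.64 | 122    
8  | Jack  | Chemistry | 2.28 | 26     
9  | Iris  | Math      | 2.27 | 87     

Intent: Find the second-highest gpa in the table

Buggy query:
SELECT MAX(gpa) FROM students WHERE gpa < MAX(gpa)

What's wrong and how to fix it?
Bug: MAX(gpa) on the right of the comparison is an aggregate-in-WHERE error

Fix: Compute the overall MAX in a subquery, then take MAX of rows below it

Corrected query:
SELECT MAX(gpa) FROM students WHERE gpa < (SELECT MAX(gpa) FROM students)

Result:
MAX(gpa)
--------
3.64    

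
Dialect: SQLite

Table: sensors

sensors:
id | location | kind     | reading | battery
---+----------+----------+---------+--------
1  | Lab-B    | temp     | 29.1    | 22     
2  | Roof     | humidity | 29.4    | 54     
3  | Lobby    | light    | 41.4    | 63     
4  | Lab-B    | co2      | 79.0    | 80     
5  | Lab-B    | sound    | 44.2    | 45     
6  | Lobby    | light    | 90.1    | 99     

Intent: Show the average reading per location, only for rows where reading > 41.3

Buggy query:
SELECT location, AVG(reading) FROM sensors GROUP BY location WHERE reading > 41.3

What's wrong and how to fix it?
Bug: Row-level WHERE must come before GROUP BY in the clause order

Fix: Move the WHERE clause before GROUP BY

Corrected query:
SELECT location, AVG(reading) FROM sensors WHERE reading > 41.3 GROUP BY location

Result:
location | AVG(reading)
---------+-------------
Lab-B    | 61.6        
Lobby    | 65.75       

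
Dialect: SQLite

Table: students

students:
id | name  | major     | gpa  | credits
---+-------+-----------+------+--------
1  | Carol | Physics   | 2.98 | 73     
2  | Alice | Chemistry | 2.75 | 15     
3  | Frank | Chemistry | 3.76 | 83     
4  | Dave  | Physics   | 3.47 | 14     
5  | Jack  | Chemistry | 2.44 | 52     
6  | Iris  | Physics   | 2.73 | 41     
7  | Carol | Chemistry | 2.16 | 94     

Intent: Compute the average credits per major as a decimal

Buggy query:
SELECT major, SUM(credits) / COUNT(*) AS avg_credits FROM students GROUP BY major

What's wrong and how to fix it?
Bug: Both operands are integers, so '/' performs integer division and truncates

Fix: Cast one side to REAL so the division keeps the fractional part

Corrected query:
SELECT major, SUM(credits) * 1.0 / COUNT(*) AS avg_credits FROM students GROUP BY major

Result:
major     | avg_credits
----------+------------
Chemistry | 61         
Physics   | 42.666667  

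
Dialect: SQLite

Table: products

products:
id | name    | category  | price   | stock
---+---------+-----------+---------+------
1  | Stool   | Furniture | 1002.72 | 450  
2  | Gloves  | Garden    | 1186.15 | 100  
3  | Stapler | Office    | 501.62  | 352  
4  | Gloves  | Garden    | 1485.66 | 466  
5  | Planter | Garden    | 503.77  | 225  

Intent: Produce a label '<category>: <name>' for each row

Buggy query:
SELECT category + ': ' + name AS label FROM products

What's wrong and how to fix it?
Bug: '+' is numeric addition; on text columns SQLite converts them to 0 instead of concatenating

Fix: Use the || operator for string concatenation

Corrected query:
SELECT category || ': ' || name AS label FROM products

Result:
label           
----------------
Furniture: Stool
Garden: Gloves  
Office: Stapler 
Garden: Gloves  
Garden: Planter 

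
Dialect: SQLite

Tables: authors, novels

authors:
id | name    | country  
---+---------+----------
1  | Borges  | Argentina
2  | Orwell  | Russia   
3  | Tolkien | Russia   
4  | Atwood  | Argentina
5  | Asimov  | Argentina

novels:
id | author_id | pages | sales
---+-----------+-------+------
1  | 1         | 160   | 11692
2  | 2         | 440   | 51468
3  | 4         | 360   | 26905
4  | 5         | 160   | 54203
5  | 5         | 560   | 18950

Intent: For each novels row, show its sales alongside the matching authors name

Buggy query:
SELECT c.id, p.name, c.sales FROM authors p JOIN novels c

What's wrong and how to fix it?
Bug: JOIN with no ON clause produces a cartesian product; every novels row pairs with every authors row

Fix: Specify the join condition linking the foreign key to the parent id

Corrected query:
SELECT c.id, p.name, c.sales FROM authors p JOIN novels c ON c.author_id = p.id

Result:
id | name   | sales
---+--------+------
1  | Borges | 11692
2  | Orwell | 51468
3  | Atwood | 26905
4  | Asimov | 54203
5  | Asimov | 18950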